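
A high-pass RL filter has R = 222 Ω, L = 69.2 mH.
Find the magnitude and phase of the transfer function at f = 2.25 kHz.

Step 1 — Angular frequency: ω = 2π·2250 = 1.414e+04 rad/s.
Step 2 — Transfer function: H(jω) = jωL/(R + jωL).
Step 3 — Numerator jωL = j·978.3; denominator R + jωL = 222 + j978.3.
Step 4 — H = 0.951 + j0.2158.
Step 5 — Magnitude: |H| = 0.9752 (-0.2 dB); phase: φ = 12.8°.

|H| = 0.9752 (-0.2 dB), φ = 12.8°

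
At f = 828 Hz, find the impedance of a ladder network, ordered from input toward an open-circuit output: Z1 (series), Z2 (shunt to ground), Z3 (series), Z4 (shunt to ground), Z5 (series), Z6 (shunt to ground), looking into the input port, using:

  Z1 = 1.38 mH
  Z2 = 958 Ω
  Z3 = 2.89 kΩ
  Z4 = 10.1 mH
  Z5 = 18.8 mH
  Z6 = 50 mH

Step 1 — Angular frequency: ω = 2π·f = 2π·828 = 5202 rad/s.
Step 2 — Component impedances:
  Z1: Z = jωL = j·5202·0.00138 = 0 + j7.179 Ω
  Z2: Z = R = 958 Ω
  Z3: Z = R = 2890 Ω
  Z4: Z = jωL = j·5202·0.0101 = 0 + j52.55 Ω
  Z5: Z = jωL = j·5202·0.0188 = 0 + j97.81 Ω
  Z6: Z = jωL = j·5202·0.05 = 0 + j260.1 Ω
Step 3 — Ladder network (open output): work backward from the far end, alternating series and parallel combinations. Z_in = 719.5 + j10.02 Ω = 719.6∠0.8° Ω.

Z = 719.5 + j10.02 Ω = 719.6∠0.8° Ω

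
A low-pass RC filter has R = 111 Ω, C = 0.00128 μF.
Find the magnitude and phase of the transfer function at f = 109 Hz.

Step 1 — Angular frequency: ω = 2π·109 = 684.9 rad/s.
Step 2 — Transfer function: H(jω) = 1/(1 + jωRC).
Step 3 — Denominator: 1 + jωRC = 1 + j·684.9·111·1.28e-09 = 1 + j9.731e-05.
Step 4 — H = 1 - j9.731e-05.
Step 5 — Magnitude: |H| = 1 (-0.0 dB); phase: φ = -0.0°.

|H| = 1 (-0.0 dB), φ = -0.0°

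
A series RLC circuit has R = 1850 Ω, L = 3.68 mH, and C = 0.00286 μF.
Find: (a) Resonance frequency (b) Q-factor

Step 1 — Resonance condition Im(Z)=0 gives ω₀ = 1/√(LC).
Step 2 — ω₀ = 1/√(0.00368·2.86e-09) = 3.082e+05 rad/s.
Step 3 — f₀ = ω₀/(2π) = 4.906e+04 Hz.
Step 4 — Series Q: Q = ω₀L/R = 3.082e+05·0.00368/1850 = 0.6132.

(a) f₀ = 4.906e+04 Hz  (b) Q = 0.6132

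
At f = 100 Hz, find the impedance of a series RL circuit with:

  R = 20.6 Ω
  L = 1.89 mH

Step 1 — Angular frequency: ω = 2π·f = 2π·100 = 628.3 rad/s.
Step 2 — Component impedances:
  R: Z = R = 20.6 Ω
  L: Z = jωL = j·628.3·0.00189 = 0 + j1.188 Ω
Step 3 — Series combination: Z_total = R + L = 20.6 + j1.188 Ω = 20.63∠3.3° Ω.

Z = 20.6 + j1.188 Ω = 20.63∠3.3° Ω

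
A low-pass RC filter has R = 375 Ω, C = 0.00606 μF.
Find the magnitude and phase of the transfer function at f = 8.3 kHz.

Step 1 — Angular frequency: ω = 2π·8300 = 5.215e+04 rad/s.
Step 2 — Transfer function: H(jω) = 1/(1 + jωRC).
Step 3 — Denominator: 1 + jωRC = 1 + j·5.215e+04·375·6.06e-09 = 1 + j0.1185.
Step 4 — H = 0.9861 - j0.1169.
Step 5 — Magnitude: |H| = 0.9931 (-0.1 dB); phase: φ = -6.8°.

|H| = 0.9931 (-0.1 dB), φ = -6.8°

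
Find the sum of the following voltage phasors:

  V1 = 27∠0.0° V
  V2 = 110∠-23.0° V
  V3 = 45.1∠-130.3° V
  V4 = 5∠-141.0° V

Step 1 — Convert each phasor to rectangular form:
  V1 = 27·(cos(0.0°) + j·sin(0.0°)) = 27 V
  V2 = 110·(cos(-23.0°) + j·sin(-23.0°)) = 101.3 - j42.98 V
  V3 = 45.1·(cos(-130.3°) + j·sin(-130.3°)) = -29.17 - j34.4 V
  V4 = 5·(cos(-141.0°) + j·sin(-141.0°)) = -3.886 - j3.147 V
Step 2 — Sum components: V_total = 95.2 - j80.52 V.
Step 3 — Convert to polar: |V_total| = 124.7 V, ∠V_total = -40.2°.

V_total = 124.7∠-40.2° V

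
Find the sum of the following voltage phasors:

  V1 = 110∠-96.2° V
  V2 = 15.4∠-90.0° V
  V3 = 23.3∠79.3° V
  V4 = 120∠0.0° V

Step 1 — Convert each phasor to rectangular form:
  V1 = 110·(cos(-96.2°) + j·sin(-96.2°)) = -11.88 - j109.4 V
  V2 = 15.4·(cos(-90.0°) + j·sin(-90.0°)) = 0 - j15.4 V
  V3 = 23.3·(cos(79.3°) + j·sin(79.3°)) = 4.326 + j22.89 V
  V4 = 120·(cos(0.0°) + j·sin(0.0°)) = 120 V
Step 2 — Sum components: V_total = 112.4 - j101.9 V.
Step 3 — Convert to polar: |V_total| = 151.7 V, ∠V_total = -42.2°.

V_total = 151.7∠-42.2° V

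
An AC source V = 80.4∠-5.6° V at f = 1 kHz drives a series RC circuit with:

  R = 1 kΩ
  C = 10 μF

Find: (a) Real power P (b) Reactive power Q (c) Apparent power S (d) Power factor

Step 1 — Angular frequency: ω = 2π·f = 2π·1000 = 6283 rad/s.
Step 2 — Component impedances:
  R: Z = R = 1000 Ω
  C: Z = 1/(jωC) = -j/(ω·C) = 0 - j15.92 Ω
Step 3 — Series combination: Z_total = R + C = 1000 - j15.92 Ω = 1000∠-0.9° Ω.
Step 4 — Source phasor: V = 80.4∠-5.6° V = 80.02 - j7.846 V.
Step 5 — Current: I = V / Z = 0.08012 - j0.006571 A = 0.08039∠-4.7° A.
Step 6 — Complex power: S = V·I* = 6.463 - j0.1029 VA.
Step 7 — Real power: P = Re(S) = 6.463 W.
Step 8 — Reactive power: Q = Im(S) = -0.1029 VAR.
Step 9 — Apparent power: |S| = 6.463 VA.
Step 10 — Power factor: PF = P/|S| = 0.9999 (leading).

(a) P = 6.463 W  (b) Q = -0.1029 VAR  (c) S = 6.463 VA  (d) PF = 0.9999 (leading)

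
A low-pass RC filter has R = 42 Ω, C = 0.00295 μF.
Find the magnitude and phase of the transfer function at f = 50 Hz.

Step 1 — Angular frequency: ω = 2π·50 = 314.2 rad/s.
Step 2 — Transfer function: H(jω) = 1/(1 + jωRC).
Step 3 — Denominator: 1 + jωRC = 1 + j·314.2·42·2.95e-09 = 1 + j3.892e-05.
Step 4 — H = 1 - j3.892e-05.
Step 5 — Magnitude: |H| = 1 (-0.0 dB); phase: φ = -0.0°.

|H| = 1 (-0.0 dB), φ = -0.0°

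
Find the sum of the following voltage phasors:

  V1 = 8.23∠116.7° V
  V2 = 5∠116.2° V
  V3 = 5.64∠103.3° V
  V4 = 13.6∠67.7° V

Step 1 — Convert each phasor to rectangular form:
  V1 = 8.23·(cos(116.7°) + j·sin(116.7°)) = -3.698 + j7.352 V
  V2 = 5·(cos(116.2°) + j·sin(116.2°)) = -2.208 + j4.486 V
  V3 = 5.64·(cos(103.3°) + j·sin(103.3°)) = -1.297 + j5.489 V
  V4 = 13.6·(cos(67.7°) + j·sin(67.7°)) = 5.161 + j12.58 V
Step 2 — Sum components: V_total = -2.042 + j29.91 V.
Step 3 — Convert to polar: |V_total| = 29.98 V, ∠V_total = 93.9°.

V_total = 29.98∠93.9° V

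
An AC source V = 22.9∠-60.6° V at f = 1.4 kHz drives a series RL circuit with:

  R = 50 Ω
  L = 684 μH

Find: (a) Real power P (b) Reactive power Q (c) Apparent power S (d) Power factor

Step 1 — Angular frequency: ω = 2π·f = 2π·1400 = 8796 rad/s.
Step 2 — Component impedances:
  R: Z = R = 50 Ω
  L: Z = jωL = j·8796·0.000684 = 0 + j6.017 Ω
Step 3 — Series combination: Z_total = R + L = 50 + j6.017 Ω = 50.36∠6.9° Ω.
Step 4 — Source phasor: V = 22.9∠-60.6° V = 11.24 - j19.95 V.
Step 5 — Current: I = V / Z = 0.1743 - j0.42 A = 0.4547∠-67.5° A.
Step 6 — Complex power: S = V·I* = 10.34 + j1.244 VA.
Step 7 — Real power: P = Re(S) = 10.34 W.
Step 8 — Reactive power: Q = Im(S) = 1.244 VAR.
Step 9 — Apparent power: |S| = 10.41 VA.
Step 10 — Power factor: PF = P/|S| = 0.9928 (lagging).

(a) P = 10.34 W  (b) Q = 1.244 VAR  (c) S = 10.41 VA  (d) PF = 0.9928 (lagging)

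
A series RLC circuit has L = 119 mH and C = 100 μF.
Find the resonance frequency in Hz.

Step 1 — Resonance condition Im(Z)=0 gives ω₀ = 1/√(LC).
Step 2 — ω₀ = 1/√(0.119·0.0001) = 289.9 rad/s.
Step 3 — f₀ = ω₀/(2π) = 46.14 Hz.

f₀ = 46.14 Hz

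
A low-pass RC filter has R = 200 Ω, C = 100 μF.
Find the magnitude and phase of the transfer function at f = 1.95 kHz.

Step 1 — Angular frequency: ω = 2π·1950 = 1.225e+04 rad/s.
Step 2 — Transfer function: H(jω) = 1/(1 + jωRC).
Step 3 — Denominator: 1 + jωRC = 1 + j·1.225e+04·200·0.0001 = 1 + j245.
Step 4 — H = 1.665e-05 - j0.004081.
Step 5 — Magnitude: |H| = 0.004081 (-47.8 dB); phase: φ = -89.8°.

|H| = 0.004081 (-47.8 dB), φ = -89.8°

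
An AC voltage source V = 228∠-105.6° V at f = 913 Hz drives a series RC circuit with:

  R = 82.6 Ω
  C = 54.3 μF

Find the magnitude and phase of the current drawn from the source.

Step 1 — Angular frequency: ω = 2π·f = 2π·913 = 5737 rad/s.
Step 2 — Component impedances:
  R: Z = R = 82.6 Ω
  C: Z = 1/(jωC) = -j/(ω·C) = 0 - j3.21 Ω
Step 3 — Series combination: Z_total = R + C = 82.6 - j3.21 Ω = 82.66∠-2.2° Ω.
Step 4 — Source phasor: V = 228∠-105.6° V = -61.31 - j219.6 V.
Step 5 — Ohm's law: I = V / Z_total = (-61.31 - j219.6) / (82.6 - j3.21) = -0.638 - j2.683 A.
Step 6 — Convert to polar: |I| = 2.758 A, ∠I = -103.4°.

I = 2.758∠-103.4° A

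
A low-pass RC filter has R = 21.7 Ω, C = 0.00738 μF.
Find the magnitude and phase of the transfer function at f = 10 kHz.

Step 1 — Angular frequency: ω = 2π·1e+04 = 6.283e+04 rad/s.
Step 2 — Transfer function: H(jω) = 1/(1 + jωRC).
Step 3 — Denominator: 1 + jωRC = 1 + j·6.283e+04·21.7·7.38e-09 = 1 + j0.01006.
Step 4 — H = 0.9999 - j0.01006.
Step 5 — Magnitude: |H| = 0.9999 (-0.0 dB); phase: φ = -0.6°.

|H| = 0.9999 (-0.0 dB), φ = -0.6°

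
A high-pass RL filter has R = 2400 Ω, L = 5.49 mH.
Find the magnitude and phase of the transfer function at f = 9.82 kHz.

Step 1 — Angular frequency: ω = 2π·9820 = 6.17e+04 rad/s.
Step 2 — Transfer function: H(jω) = jωL/(R + jωL).
Step 3 — Numerator jωL = j·338.7; denominator R + jωL = 2400 + j338.7.
Step 4 — H = 0.01953 + j0.1384.
Step 5 — Magnitude: |H| = 0.1398 (-17.1 dB); phase: φ = 82.0°.

|H| = 0.1398 (-17.1 dB), φ = 82.0°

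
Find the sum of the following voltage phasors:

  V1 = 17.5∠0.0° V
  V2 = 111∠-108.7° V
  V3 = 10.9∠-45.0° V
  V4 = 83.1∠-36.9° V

Step 1 — Convert each phasor to rectangular form:
  V1 = 17.5·(cos(0.0°) + j·sin(0.0°)) = 17.5 V
  V2 = 111·(cos(-108.7°) + j·sin(-108.7°)) = -35.59 - j105.1 V
  V3 = 10.9·(cos(-45.0°) + j·sin(-45.0°)) = 7.707 - j7.707 V
  V4 = 83.1·(cos(-36.9°) + j·sin(-36.9°)) = 66.45 - j49.89 V
Step 2 — Sum components: V_total = 56.07 - j162.7 V.
Step 3 — Convert to polar: |V_total| = 172.1 V, ∠V_total = -71.0°.

V_total = 172.1∠-71.0° V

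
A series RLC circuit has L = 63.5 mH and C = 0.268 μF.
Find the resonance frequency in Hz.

Step 1 — Resonance condition Im(Z)=0 gives ω₀ = 1/√(LC).
Step 2 — ω₀ = 1/√(0.0635·2.68e-07) = 7666 rad/s.
Step 3 — f₀ = ω₀/(2π) = 1220 Hz.

f₀ = 1220 Hz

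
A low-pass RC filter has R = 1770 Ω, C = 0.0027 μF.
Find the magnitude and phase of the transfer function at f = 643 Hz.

Step 1 — Angular frequency: ω = 2π·643 = 4040 rad/s.
Step 2 — Transfer function: H(jω) = 1/(1 + jωRC).
Step 3 — Denominator: 1 + jωRC = 1 + j·4040·1770·2.7e-09 = 1 + j0.01931.
Step 4 — H = 0.9996 - j0.0193.
Step 5 — Magnitude: |H| = 0.9998 (-0.0 dB); phase: φ = -1.1°.

|H| = 0.9998 (-0.0 dB), φ = -1.1°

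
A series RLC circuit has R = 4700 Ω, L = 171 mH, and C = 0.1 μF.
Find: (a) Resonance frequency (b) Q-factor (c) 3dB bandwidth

Step 1 — Resonance condition Im(Z)=0 gives ω₀ = 1/√(LC).
Step 2 — ω₀ = 1/√(0.171·1e-07) = 7647 rad/s.
Step 3 — f₀ = ω₀/(2π) = 1217 Hz.
Step 4 — Series Q: Q = ω₀L/R = 7647·0.171/4700 = 0.2782.
Step 5 — 3dB bandwidth: Δω = ω₀/Q = 2.749e+04 rad/s; BW = Δω/(2π) = 4374 Hz.

(a) f₀ = 1217 Hz  (b) Q = 0.2782  (c) BW = 4374 Hz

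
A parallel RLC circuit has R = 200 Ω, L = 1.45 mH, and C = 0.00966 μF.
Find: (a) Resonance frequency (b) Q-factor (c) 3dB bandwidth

Step 1 — Resonance: ω₀ = 1/√(LC) = 1/√(0.00145·9.66e-09) = 2.672e+05 rad/s.
Step 2 — f₀ = ω₀/(2π) = 4.253e+04 Hz.
Step 3 — Parallel Q: Q = R/(ω₀L) = 200/(2.672e+05·0.00145) = 0.5162.
Step 4 — Bandwidth: Δω = ω₀/Q = 5.176e+05 rad/s; BW = Δω/(2π) = 8.238e+04 Hz.

(a) f₀ = 4.253e+04 Hz  (b) Q = 0.5162  (c) BW = 8.238e+04 Hz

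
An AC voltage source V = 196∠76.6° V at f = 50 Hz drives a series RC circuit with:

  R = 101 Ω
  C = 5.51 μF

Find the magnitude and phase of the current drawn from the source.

Step 1 — Angular frequency: ω = 2π·f = 2π·50 = 314.2 rad/s.
Step 2 — Component impedances:
  R: Z = R = 101 Ω
  C: Z = 1/(jωC) = -j/(ω·C) = 0 - j577.7 Ω
Step 3 — Series combination: Z_total = R + C = 101 - j577.7 Ω = 586.5∠-80.1° Ω.
Step 4 — Source phasor: V = 196∠76.6° V = 45.42 + j190.7 V.
Step 5 — Ohm's law: I = V / Z_total = (45.42 + j190.7) / (101 - j577.7) = -0.3069 + j0.1323 A.
Step 6 — Convert to polar: |I| = 0.3342 A, ∠I = 156.7°.

I = 0.3342∠156.7° A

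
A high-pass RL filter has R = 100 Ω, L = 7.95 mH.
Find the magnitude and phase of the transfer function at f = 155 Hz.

Step 1 — Angular frequency: ω = 2π·155 = 973.9 rad/s.
Step 2 — Transfer function: H(jω) = jωL/(R + jωL).
Step 3 — Numerator jωL = j·7.742; denominator R + jωL = 100 + j7.742.
Step 4 — H = 0.005959 + j0.07696.
Step 5 — Magnitude: |H| = 0.07719 (-22.2 dB); phase: φ = 85.6°.

|H| = 0.07719 (-22.2 dB), φ = 85.6°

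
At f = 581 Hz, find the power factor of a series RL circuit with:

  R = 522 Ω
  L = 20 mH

Step 1 — Angular frequency: ω = 2π·f = 2π·581 = 3651 rad/s.
Step 2 — Component impedances:
  R: Z = R = 522 Ω
  L: Z = jωL = j·3651·0.02 = 0 + j73.01 Ω
Step 3 — Series combination: Z_total = R + L = 522 + j73.01 Ω = 527.1∠8.0° Ω.
Step 4 — Power factor: PF = cos(φ) = Re(Z)/|Z| = 522/527.08 = 0.9904.
Step 5 — Type: Im(Z) = 73.01 ⇒ lagging (phase φ = 8.0°).

PF = 0.9904 (lagging, φ = 8.0°)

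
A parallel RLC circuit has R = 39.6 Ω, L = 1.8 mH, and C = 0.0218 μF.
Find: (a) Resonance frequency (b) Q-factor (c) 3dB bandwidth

Step 1 — Resonance: ω₀ = 1/√(LC) = 1/√(0.0018·2.18e-08) = 1.596e+05 rad/s.
Step 2 — f₀ = ω₀/(2π) = 2.541e+04 Hz.
Step 3 — Parallel Q: Q = R/(ω₀L) = 39.6/(1.596e+05·0.0018) = 0.1378.
Step 4 — Bandwidth: Δω = ω₀/Q = 1.158e+06 rad/s; BW = Δω/(2π) = 1.844e+05 Hz.

(a) f₀ = 2.541e+04 Hz  (b) Q = 0.1378  (c) BW = 1.844e+05 Hz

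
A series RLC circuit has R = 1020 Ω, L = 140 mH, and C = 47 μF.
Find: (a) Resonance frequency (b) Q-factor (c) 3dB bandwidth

Step 1 — Resonance: ω₀ = 1/√(LC) = 1/√(0.14·4.7e-05) = 389.8 rad/s.
Step 2 — f₀ = ω₀/(2π) = 62.05 Hz.
Step 3 — Series Q: Q = ω₀L/R = 389.8·0.14/1020 = 0.05351.
Step 4 — Bandwidth: Δω = ω₀/Q = 7286 rad/s; BW = Δω/(2π) = 1160 Hz.

(a) f₀ = 62.05 Hz  (b) Q = 0.05351  (c) BW = 1160 Hz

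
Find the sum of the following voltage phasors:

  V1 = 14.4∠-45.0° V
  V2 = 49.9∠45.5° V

Step 1 — Convert each phasor to rectangular form:
  V1 = 14.4·(cos(-45.0°) + j·sin(-45.0°)) = 10.18 - j10.18 V
  V2 = 49.9·(cos(45.5°) + j·sin(45.5°)) = 34.98 + j35.59 V
Step 2 — Sum components: V_total = 45.16 + j25.41 V.
Step 3 — Convert to polar: |V_total| = 51.82 V, ∠V_total = 29.4°.

V_total = 51.82∠29.4° V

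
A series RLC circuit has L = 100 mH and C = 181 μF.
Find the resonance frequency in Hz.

Step 1 — Resonance condition Im(Z)=0 gives ω₀ = 1/√(LC).
Step 2 — ω₀ = 1/√(0.1·0.000181) = 235.1 rad/s.
Step 3 — f₀ = ω₀/(2π) = 37.41 Hz.

f₀ = 37.41 Hz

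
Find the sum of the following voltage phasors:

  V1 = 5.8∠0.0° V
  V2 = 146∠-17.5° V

Step 1 — Convert each phasor to rectangular form:
  V1 = 5.8·(cos(0.0°) + j·sin(0.0°)) = 5.8 V
  V2 = 146·(cos(-17.5°) + j·sin(-17.5°)) = 139.2 - j43.9 V
Step 2 — Sum components: V_total = 145 - j43.9 V.
Step 3 — Convert to polar: |V_total| = 151.5 V, ∠V_total = -16.8°.

V_total = 151.5∠-16.8° V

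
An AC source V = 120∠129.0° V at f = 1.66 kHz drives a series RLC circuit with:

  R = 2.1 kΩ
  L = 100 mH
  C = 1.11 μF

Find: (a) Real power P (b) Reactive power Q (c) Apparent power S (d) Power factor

Step 1 — Angular frequency: ω = 2π·f = 2π·1660 = 1.043e+04 rad/s.
Step 2 — Component impedances:
  R: Z = R = 2100 Ω
  L: Z = jωL = j·1.043e+04·0.1 = 0 + j1043 Ω
  C: Z = 1/(jωC) = -j/(ω·C) = 0 - j86.38 Ω
Step 3 — Series combination: Z_total = R + L + C = 2100 + j956.6 Ω = 2308∠24.5° Ω.
Step 4 — Source phasor: V = 120∠129.0° V = -75.52 + j93.26 V.
Step 5 — Current: I = V / Z = -0.01303 + j0.05034 A = 0.052∠104.5° A.
Step 6 — Complex power: S = V·I* = 5.679 + j2.587 VA.
Step 7 — Real power: P = Re(S) = 5.679 W.
Step 8 — Reactive power: Q = Im(S) = 2.587 VAR.
Step 9 — Apparent power: |S| = 6.24 VA.
Step 10 — Power factor: PF = P/|S| = 0.91 (lagging).

(a) P = 5.679 W  (b) Q = 2.587 VAR  (c) S = 6.24 VA  (d) PF = 0.91 (lagging)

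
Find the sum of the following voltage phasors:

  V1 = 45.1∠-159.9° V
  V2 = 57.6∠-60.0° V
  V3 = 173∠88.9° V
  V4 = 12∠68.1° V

Step 1 — Convert each phasor to rectangular form:
  V1 = 45.1·(cos(-159.9°) + j·sin(-159.9°)) = -42.35 - j15.5 V
  V2 = 57.6·(cos(-60.0°) + j·sin(-60.0°)) = 28.8 - j49.88 V
  V3 = 173·(cos(88.9°) + j·sin(88.9°)) = 3.321 + j173 V
  V4 = 12·(cos(68.1°) + j·sin(68.1°)) = 4.476 + j11.13 V
Step 2 — Sum components: V_total = -5.756 + j118.7 V.
Step 3 — Convert to polar: |V_total| = 118.9 V, ∠V_total = 92.8°.

V_total = 118.9∠92.8° V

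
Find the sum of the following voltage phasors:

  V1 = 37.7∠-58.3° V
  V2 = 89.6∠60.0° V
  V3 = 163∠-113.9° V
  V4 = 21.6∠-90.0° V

Step 1 — Convert each phasor to rectangular form:
  V1 = 37.7·(cos(-58.3°) + j·sin(-58.3°)) = 19.81 - j32.08 V
  V2 = 89.6·(cos(60.0°) + j·sin(60.0°)) = 44.8 + j77.6 V
  V3 = 163·(cos(-113.9°) + j·sin(-113.9°)) = -66.04 - j149 V
  V4 = 21.6·(cos(-90.0°) + j·sin(-90.0°)) = 0 - j21.6 V
Step 2 — Sum components: V_total = -1.428 - j125.1 V.
Step 3 — Convert to polar: |V_total| = 125.1 V, ∠V_total = -90.7°.

V_total = 125.1∠-90.7° V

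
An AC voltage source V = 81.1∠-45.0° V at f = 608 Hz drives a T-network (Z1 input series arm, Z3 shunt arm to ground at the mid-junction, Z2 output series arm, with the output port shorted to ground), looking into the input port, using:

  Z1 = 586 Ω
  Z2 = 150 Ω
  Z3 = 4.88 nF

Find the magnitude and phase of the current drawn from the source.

Step 1 — Angular frequency: ω = 2π·f = 2π·608 = 3820 rad/s.
Step 2 — Component impedances:
  Z1: Z = R = 586 Ω
  Z2: Z = R = 150 Ω
  Z3: Z = 1/(jωC) = -j/(ω·C) = 0 - j5.364e+04 Ω
Step 3 — With the output port shorted to ground, the output series arm Z2 runs from the junction to ground; the shunt arm Z3 also runs from the junction to ground. They appear in parallel: Z3 || Z2 = 150 - j0.4195 Ω.
Step 4 — Series with input arm Z1: Z_in = Z1 + (Z3 || Z2) = 736 - j0.4195 Ω = 736∠-0.0° Ω.
Step 5 — Source phasor: V = 81.1∠-45.0° V = 57.35 - j57.35 V.
Step 6 — Ohm's law: I = V / Z_total = (57.35 - j57.35) / (736 - j0.4195) = 0.07796 - j0.07787 A.
Step 7 — Convert to polar: |I| = 0.1102 A, ∠I = -45.0°.

I = 0.1102∠-45.0° A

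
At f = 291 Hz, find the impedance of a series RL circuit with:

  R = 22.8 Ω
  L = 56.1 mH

Step 1 — Angular frequency: ω = 2π·f = 2π·291 = 1828 rad/s.
Step 2 — Component impedances:
  R: Z = R = 22.8 Ω
  L: Z = jωL = j·1828·0.0561 = 0 + j102.6 Ω
Step 3 — Series combination: Z_total = R + L = 22.8 + j102.6 Ω = 105.1∠77.5° Ω.

Z = 22.8 + j102.6 Ω = 105.1∠77.5° Ω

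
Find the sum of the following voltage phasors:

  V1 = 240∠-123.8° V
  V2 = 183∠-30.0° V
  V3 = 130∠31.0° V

Step 1 — Convert each phasor to rectangular form:
  V1 = 240·(cos(-123.8°) + j·sin(-123.8°)) = -133.5 - j199.4 V
  V2 = 183·(cos(-30.0°) + j·sin(-30.0°)) = 158.5 - j91.5 V
  V3 = 130·(cos(31.0°) + j·sin(31.0°)) = 111.4 + j66.95 V
Step 2 — Sum components: V_total = 136.4 - j224 V.
Step 3 — Convert to polar: |V_total| = 262.2 V, ∠V_total = -58.7°.

V_total = 262.2∠-58.7° V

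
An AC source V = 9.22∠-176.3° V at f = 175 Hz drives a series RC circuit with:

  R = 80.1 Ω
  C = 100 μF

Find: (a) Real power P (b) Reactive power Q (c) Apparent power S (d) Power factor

Step 1 — Angular frequency: ω = 2π·f = 2π·175 = 1100 rad/s.
Step 2 — Component impedances:
  R: Z = R = 80.1 Ω
  C: Z = 1/(jωC) = -j/(ω·C) = 0 - j9.095 Ω
Step 3 — Series combination: Z_total = R + C = 80.1 - j9.095 Ω = 80.61∠-6.5° Ω.
Step 4 — Source phasor: V = 9.22∠-176.3° V = -9.201 - j0.595 V.
Step 5 — Current: I = V / Z = -0.1126 - j0.02021 A = 0.1144∠-169.8° A.
Step 6 — Complex power: S = V·I* = 1.048 - j0.119 VA.
Step 7 — Real power: P = Re(S) = 1.048 W.
Step 8 — Reactive power: Q = Im(S) = -0.119 VAR.
Step 9 — Apparent power: |S| = 1.055 VA.
Step 10 — Power factor: PF = P/|S| = 0.9936 (leading).

(a) P = 1.048 W  (b) Q = -0.119 VAR  (c) S = 1.055 VA  (d) PF = 0.9936 (leading)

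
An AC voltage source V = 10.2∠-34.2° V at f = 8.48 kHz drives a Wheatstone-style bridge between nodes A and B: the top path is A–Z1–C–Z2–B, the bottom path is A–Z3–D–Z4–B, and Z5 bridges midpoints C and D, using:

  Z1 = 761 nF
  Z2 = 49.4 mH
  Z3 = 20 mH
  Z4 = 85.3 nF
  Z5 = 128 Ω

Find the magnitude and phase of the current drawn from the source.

Step 1 — Angular frequency: ω = 2π·f = 2π·8480 = 5.328e+04 rad/s.
Step 2 — Component impedances:
  Z1: Z = 1/(jωC) = -j/(ω·C) = 0 - j24.66 Ω
  Z2: Z = jωL = j·5.328e+04·0.0494 = 0 + j2632 Ω
  Z3: Z = jωL = j·5.328e+04·0.02 = 0 + j1066 Ω
  Z4: Z = 1/(jωC) = -j/(ω·C) = 0 - j220 Ω
  Z5: Z = R = 128 Ω
Step 3 — Bridge requires nodal analysis (the Z5 bridge couples midpoints C and D, so the two paths cannot be reduced to a simple series/parallel combination). Setting node B to ground and injecting 1 A at node A, the 3-node admittance system at A, C, D solves to V_A = Z_AB = 154.3 - j238.2 Ω = 283.8∠-57.1° Ω.
Step 4 — Source phasor: V = 10.2∠-34.2° V = 8.436 - j5.733 V.
Step 5 — Ohm's law: I = V / Z_total = (8.436 - j5.733) / (154.3 - j238.2) = 0.03312 + j0.01396 A.
Step 6 — Convert to polar: |I| = 0.03594 A, ∠I = 22.9°.

I = 0.03594∠22.9° A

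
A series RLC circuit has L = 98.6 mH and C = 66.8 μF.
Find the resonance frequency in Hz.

Step 1 — Resonance condition Im(Z)=0 gives ω₀ = 1/√(LC).
Step 2 — ω₀ = 1/√(0.0986·6.68e-05) = 389.6 rad/s.
Step 3 — f₀ = ω₀/(2π) = 62.01 Hz.

f₀ = 62.01 Hz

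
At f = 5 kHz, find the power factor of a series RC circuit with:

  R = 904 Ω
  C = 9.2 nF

Step 1 — Angular frequency: ω = 2π·f = 2π·5000 = 3.142e+04 rad/s.
Step 2 — Component impedances:
  R: Z = R = 904 Ω
  C: Z = 1/(jωC) = -j/(ω·C) = 0 - j3460 Ω
Step 3 — Series combination: Z_total = R + C = 904 - j3460 Ω = 3576∠-75.4° Ω.
Step 4 — Power factor: PF = cos(φ) = Re(Z)/|Z| = 904/3576 = 0.2528.
Step 5 — Type: Im(Z) = -3460 ⇒ leading (phase φ = -75.4°).

PF = 0.2528 (leading, φ = -75.4°)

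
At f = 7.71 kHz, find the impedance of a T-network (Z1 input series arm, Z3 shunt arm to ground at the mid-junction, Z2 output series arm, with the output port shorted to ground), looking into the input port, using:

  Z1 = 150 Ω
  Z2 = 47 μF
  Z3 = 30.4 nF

Step 1 — Angular frequency: ω = 2π·f = 2π·7710 = 4.844e+04 rad/s.
Step 2 — Component impedances:
  Z1: Z = R = 150 Ω
  Z2: Z = 1/(jωC) = -j/(ω·C) = 0 - j0.4392 Ω
  Z3: Z = 1/(jωC) = -j/(ω·C) = 0 - j679 Ω
Step 3 — With the output port shorted to ground, the output series arm Z2 runs from the junction to ground; the shunt arm Z3 also runs from the junction to ground. They appear in parallel: Z3 || Z2 = 0 - j0.4389 Ω.
Step 4 — Series with input arm Z1: Z_in = Z1 + (Z3 || Z2) = 150 - j0.4389 Ω = 150∠-0.2° Ω.

Z = 150 - j0.4389 Ω = 150∠-0.2° Ω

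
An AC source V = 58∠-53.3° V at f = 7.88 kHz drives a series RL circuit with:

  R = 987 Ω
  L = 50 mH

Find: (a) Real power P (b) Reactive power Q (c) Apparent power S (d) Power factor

Step 1 — Angular frequency: ω = 2π·f = 2π·7880 = 4.951e+04 rad/s.
Step 2 — Component impedances:
  R: Z = R = 987 Ω
  L: Z = jωL = j·4.951e+04·0.05 = 0 + j2476 Ω
Step 3 — Series combination: Z_total = R + L = 987 + j2476 Ω = 2665∠68.3° Ω.
Step 4 — Source phasor: V = 58∠-53.3° V = 34.66 - j46.5 V.
Step 5 — Current: I = V / Z = -0.01139 - j0.01854 A = 0.02176∠-121.6° A.
Step 6 — Complex power: S = V·I* = 0.4675 + j1.172 VA.
Step 7 — Real power: P = Re(S) = 0.4675 W.
Step 8 — Reactive power: Q = Im(S) = 1.172 VAR.
Step 9 — Apparent power: |S| = 1.262 VA.
Step 10 — Power factor: PF = P/|S| = 0.3703 (lagging).

(a) P = 0.4675 W  (b) Q = 1.172 VAR  (c) S = 1.262 VA  (d) PF = 0.3703 (lagging)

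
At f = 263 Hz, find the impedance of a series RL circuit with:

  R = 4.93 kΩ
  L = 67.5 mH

Step 1 — Angular frequency: ω = 2π·f = 2π·263 = 1652 rad/s.
Step 2 — Component impedances:
  R: Z = R = 4930 Ω
  L: Z = jωL = j·1652·0.0675 = 0 + j111.5 Ω
Step 3 — Series combination: Z_total = R + L = 4930 + j111.5 Ω = 4931∠1.3° Ω.

Z = 4930 + j111.5 Ω = 4931∠1.3° Ω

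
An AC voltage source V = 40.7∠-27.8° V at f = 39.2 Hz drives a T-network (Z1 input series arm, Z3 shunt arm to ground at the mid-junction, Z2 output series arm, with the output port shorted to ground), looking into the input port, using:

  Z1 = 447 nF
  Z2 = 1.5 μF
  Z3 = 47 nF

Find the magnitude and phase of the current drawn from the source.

Step 1 — Angular frequency: ω = 2π·f = 2π·39.2 = 246.3 rad/s.
Step 2 — Component impedances:
  Z1: Z = 1/(jωC) = -j/(ω·C) = 0 - j9083 Ω
  Z2: Z = 1/(jωC) = -j/(ω·C) = 0 - j2707 Ω
  Z3: Z = 1/(jωC) = -j/(ω·C) = 0 - j8.638e+04 Ω
Step 3 — With the output port shorted to ground, the output series arm Z2 runs from the junction to ground; the shunt arm Z3 also runs from the junction to ground. They appear in parallel: Z3 || Z2 = 0 - j2624 Ω.
Step 4 — Series with input arm Z1: Z_in = Z1 + (Z3 || Z2) = 0 - j1.171e+04 Ω = 1.171e+04∠-90.0° Ω.
Step 5 — Source phasor: V = 40.7∠-27.8° V = 36 - j18.98 V.
Step 6 — Ohm's law: I = V / Z_total = (36 - j18.98) / (0 - j1.171e+04) = 0.001621 + j0.003075 A.
Step 7 — Convert to polar: |I| = 0.003476 A, ∠I = 62.2°.

I = 0.003476∠62.2° A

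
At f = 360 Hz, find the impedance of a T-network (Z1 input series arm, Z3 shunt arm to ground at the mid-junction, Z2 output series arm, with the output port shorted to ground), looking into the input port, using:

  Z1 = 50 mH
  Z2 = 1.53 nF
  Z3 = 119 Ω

Step 1 — Angular frequency: ω = 2π·f = 2π·360 = 2262 rad/s.
Step 2 — Component impedances:
  Z1: Z = jωL = j·2262·0.05 = 0 + j113.1 Ω
  Z2: Z = 1/(jωC) = -j/(ω·C) = 0 - j2.89e+05 Ω
  Z3: Z = R = 119 Ω
Step 3 — With the output port shorted to ground, the output series arm Z2 runs from the junction to ground; the shunt arm Z3 also runs from the junction to ground. They appear in parallel: Z3 || Z2 = 119 - j0.04901 Ω.
Step 4 — Series with input arm Z1: Z_in = Z1 + (Z3 || Z2) = 119 + j113 Ω = 164.1∠43.5° Ω.

Z = 119 + j113 Ω = 164.1∠43.5° Ω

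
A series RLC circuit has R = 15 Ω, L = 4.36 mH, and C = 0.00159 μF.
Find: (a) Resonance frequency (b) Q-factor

Step 1 — Resonance condition Im(Z)=0 gives ω₀ = 1/√(LC).
Step 2 — ω₀ = 1/√(0.00436·1.59e-09) = 3.798e+05 rad/s.
Step 3 — f₀ = ω₀/(2π) = 6.045e+04 Hz.
Step 4 — Series Q: Q = ω₀L/R = 3.798e+05·0.00436/15 = 110.4.

(a) f₀ = 6.045e+04 Hz  (b) Q = 110.4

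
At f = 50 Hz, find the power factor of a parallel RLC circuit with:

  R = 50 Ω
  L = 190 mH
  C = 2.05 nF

Step 1 — Angular frequency: ω = 2π·f = 2π·50 = 314.2 rad/s.
Step 2 — Component impedances:
  R: Z = R = 50 Ω
  L: Z = jωL = j·314.2·0.19 = 0 + j59.69 Ω
  C: Z = 1/(jωC) = -j/(ω·C) = 0 - j1.553e+06 Ω
Step 3 — Parallel combination: 1/Z_total = 1/R + 1/L + 1/C; Z_total = 29.38 + j24.61 Ω = 38.33∠40.0° Ω.
Step 4 — Power factor: PF = cos(φ) = Re(Z)/|Z| = 29.384/38.33 = 0.7666.
Step 5 — Type: Im(Z) = 24.61 ⇒ lagging (phase φ = 40.0°).

PF = 0.7666 (lagging, φ = 40.0°)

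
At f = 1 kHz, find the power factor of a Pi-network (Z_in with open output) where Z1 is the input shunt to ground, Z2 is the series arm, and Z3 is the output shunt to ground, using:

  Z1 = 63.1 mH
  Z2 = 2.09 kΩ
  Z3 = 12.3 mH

Step 1 — Angular frequency: ω = 2π·f = 2π·1000 = 6283 rad/s.
Step 2 — Component impedances:
  Z1: Z = jωL = j·6283·0.0631 = 0 + j396.5 Ω
  Z2: Z = R = 2090 Ω
  Z3: Z = jωL = j·6283·0.0123 = 0 + j77.28 Ω
Step 3 — With open output, the series arm Z2 and the output shunt Z3 appear in series to ground: Z2 + Z3 = 2090 + j77.28 Ω.
Step 4 — Parallel with input shunt Z1: Z_in = Z1 || (Z2 + Z3) = 71.53 + j380.3 Ω = 386.9∠79.3° Ω.
Step 5 — Power factor: PF = cos(φ) = Re(Z)/|Z| = 71.53/386.9 = 0.1849.
Step 6 — Type: Im(Z) = 380.3 ⇒ lagging (phase φ = 79.3°).

PF = 0.1849 (lagging, φ = 79.3°)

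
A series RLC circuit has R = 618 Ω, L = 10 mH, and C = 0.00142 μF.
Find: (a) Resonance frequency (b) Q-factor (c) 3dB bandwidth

Step 1 — Resonance condition Im(Z)=0 gives ω₀ = 1/√(LC).
Step 2 — ω₀ = 1/√(0.01·1.42e-09) = 2.654e+05 rad/s.
Step 3 — f₀ = ω₀/(2π) = 4.224e+04 Hz.
Step 4 — Series Q: Q = ω₀L/R = 2.654e+05·0.01/618 = 4.294.
Step 5 — 3dB bandwidth: Δω = ω₀/Q = 6.18e+04 rad/s; BW = Δω/(2π) = 9836 Hz.

(a) f₀ = 4.224e+04 Hz  (b) Q = 4.294  (c) BW = 9836 Hz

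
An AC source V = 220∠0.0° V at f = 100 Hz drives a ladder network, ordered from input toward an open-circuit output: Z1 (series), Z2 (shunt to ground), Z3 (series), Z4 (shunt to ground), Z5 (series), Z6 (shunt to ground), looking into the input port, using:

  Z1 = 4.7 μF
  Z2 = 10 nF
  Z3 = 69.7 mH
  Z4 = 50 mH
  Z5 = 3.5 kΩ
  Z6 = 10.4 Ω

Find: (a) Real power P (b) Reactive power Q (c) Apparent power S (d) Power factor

Step 1 — Angular frequency: ω = 2π·f = 2π·100 = 628.3 rad/s.
Step 2 — Component impedances:
  Z1: Z = 1/(jωC) = -j/(ω·C) = 0 - j338.6 Ω
  Z2: Z = 1/(jωC) = -j/(ω·C) = 0 - j1.592e+05 Ω
  Z3: Z = jωL = j·628.3·0.0697 = 0 + j43.79 Ω
  Z4: Z = jωL = j·628.3·0.05 = 0 + j31.42 Ω
  Z5: Z = R = 3500 Ω
  Z6: Z = R = 10.4 Ω
Step 3 — Ladder network (open output): work backward from the far end, alternating series and parallel combinations. Z_in = 0.2814 - j263.4 Ω = 263.4∠-89.9° Ω.
Step 4 — Source phasor: V = 220∠0.0° V = 220 V.
Step 5 — Current: I = V / Z = 0.0008924 + j0.8353 A = 0.8353∠89.9° A.
Step 6 — Complex power: S = V·I* = 0.1963 - j183.8 VA.
Step 7 — Real power: P = Re(S) = 0.1963 W.
Step 8 — Reactive power: Q = Im(S) = -183.8 VAR.
Step 9 — Apparent power: |S| = 183.8 VA.
Step 10 — Power factor: PF = P/|S| = 0.001068 (leading).

(a) P = 0.1963 W  (b) Q = -183.8 VAR  (c) S = 183.8 VA  (d) PF = 0.001068 (leading)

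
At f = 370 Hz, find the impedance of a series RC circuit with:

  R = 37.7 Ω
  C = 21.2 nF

Step 1 — Angular frequency: ω = 2π·f = 2π·370 = 2325 rad/s.
Step 2 — Component impedances:
  R: Z = R = 37.7 Ω
  C: Z = 1/(jωC) = -j/(ω·C) = 0 - j2.029e+04 Ω
Step 3 — Series combination: Z_total = R + C = 37.7 - j2.029e+04 Ω = 2.029e+04∠-89.9° Ω.

Z = 37.7 - j2.029e+04 Ω = 2.029e+04∠-89.9° Ω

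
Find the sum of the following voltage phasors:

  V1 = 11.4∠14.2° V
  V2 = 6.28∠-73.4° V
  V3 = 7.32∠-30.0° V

Step 1 — Convert each phasor to rectangular form:
  V1 = 11.4·(cos(14.2°) + j·sin(14.2°)) = 11.05 + j2.797 V
  V2 = 6.28·(cos(-73.4°) + j·sin(-73.4°)) = 1.794 - j6.018 V
  V3 = 7.32·(cos(-30.0°) + j·sin(-30.0°)) = 6.339 - j3.66 V
Step 2 — Sum components: V_total = 19.19 - j6.882 V.
Step 3 — Convert to polar: |V_total| = 20.38 V, ∠V_total = -19.7°.

V_total = 20.38∠-19.7° V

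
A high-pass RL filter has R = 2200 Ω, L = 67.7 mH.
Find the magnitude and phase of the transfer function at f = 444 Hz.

Step 1 — Angular frequency: ω = 2π·444 = 2790 rad/s.
Step 2 — Transfer function: H(jω) = jωL/(R + jωL).
Step 3 — Numerator jωL = j·188.9; denominator R + jωL = 2200 + j188.9.
Step 4 — H = 0.007316 + j0.08522.
Step 5 — Magnitude: |H| = 0.08553 (-21.4 dB); phase: φ = 85.1°.

|H| = 0.08553 (-21.4 dB), φ = 85.1°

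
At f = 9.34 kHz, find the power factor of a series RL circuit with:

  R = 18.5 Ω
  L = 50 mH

Step 1 — Angular frequency: ω = 2π·f = 2π·9340 = 5.868e+04 rad/s.
Step 2 — Component impedances:
  R: Z = R = 18.5 Ω
  L: Z = jωL = j·5.868e+04·0.05 = 0 + j2934 Ω
Step 3 — Series combination: Z_total = R + L = 18.5 + j2934 Ω = 2934∠89.6° Ω.
Step 4 — Power factor: PF = cos(φ) = Re(Z)/|Z| = 18.5/2934 = 0.006305.
Step 5 — Type: Im(Z) = 2934 ⇒ lagging (phase φ = 89.6°).

PF = 0.006305 (lagging, φ = 89.6°)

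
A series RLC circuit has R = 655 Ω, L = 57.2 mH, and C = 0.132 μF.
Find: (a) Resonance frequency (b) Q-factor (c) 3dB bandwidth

Step 1 — Resonance condition Im(Z)=0 gives ω₀ = 1/√(LC).
Step 2 — ω₀ = 1/√(0.0572·1.32e-07) = 1.151e+04 rad/s.
Step 3 — f₀ = ω₀/(2π) = 1832 Hz.
Step 4 — Series Q: Q = ω₀L/R = 1.151e+04·0.0572/655 = 1.005.
Step 5 — 3dB bandwidth: Δω = ω₀/Q = 1.145e+04 rad/s; BW = Δω/(2π) = 1822 Hz.

(a) f₀ = 1832 Hz  (b) Q = 1.005  (c) BW = 1822 Hz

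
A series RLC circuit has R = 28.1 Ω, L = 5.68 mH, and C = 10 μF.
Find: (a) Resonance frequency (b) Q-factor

Step 1 — Resonance condition Im(Z)=0 gives ω₀ = 1/√(LC).
Step 2 — ω₀ = 1/√(0.00568·1e-05) = 4196 rad/s.
Step 3 — f₀ = ω₀/(2π) = 667.8 Hz.
Step 4 — Series Q: Q = ω₀L/R = 4196·0.00568/28.1 = 0.8481.

(a) f₀ = 667.8 Hz  (b) Q = 0.8481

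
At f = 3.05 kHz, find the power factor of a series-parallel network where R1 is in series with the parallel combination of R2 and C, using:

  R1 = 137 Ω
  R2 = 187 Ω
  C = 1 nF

Step 1 — Angular frequency: ω = 2π·f = 2π·3050 = 1.916e+04 rad/s.
Step 2 — Component impedances:
  R1: Z = R = 137 Ω
  R2: Z = R = 187 Ω
  C: Z = 1/(jωC) = -j/(ω·C) = 0 - j5.218e+04 Ω
Step 3 — Parallel branch: R2 || C = 1/(1/R2 + 1/C) = 187 - j0.6701 Ω.
Step 4 — Series with R1: Z_total = R1 + (R2 || C) = 324 - j0.6701 Ω = 324∠-0.1° Ω.
Step 5 — Power factor: PF = cos(φ) = Re(Z)/|Z| = 324/324 = 1.
Step 6 — Type: Im(Z) = -0.6701 ⇒ leading (phase φ = -0.1°).

PF = 1 (leading, φ = -0.1°)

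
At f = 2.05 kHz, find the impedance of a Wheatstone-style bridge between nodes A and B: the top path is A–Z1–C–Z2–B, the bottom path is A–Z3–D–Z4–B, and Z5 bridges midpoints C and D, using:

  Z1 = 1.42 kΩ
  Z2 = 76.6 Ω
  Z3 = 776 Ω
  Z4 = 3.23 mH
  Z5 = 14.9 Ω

Step 1 — Angular frequency: ω = 2π·f = 2π·2050 = 1.288e+04 rad/s.
Step 2 — Component impedances:
  Z1: Z = R = 1420 Ω
  Z2: Z = R = 76.6 Ω
  Z3: Z = R = 776 Ω
  Z4: Z = jωL = j·1.288e+04·0.00323 = 0 + j41.6 Ω
  Z5: Z = R = 14.9 Ω
Step 3 — Bridge requires nodal analysis (the Z5 bridge couples midpoints C and D, so the two paths cannot be reduced to a simple series/parallel combination). Setting node B to ground and injecting 1 A at node A, the 3-node admittance system at A, C, D solves to V_A = Z_AB = 517.3 + j30.63 Ω = 518.2∠3.4° Ω.

Z = 517.3 + j30.63 Ω = 518.2∠3.4° Ω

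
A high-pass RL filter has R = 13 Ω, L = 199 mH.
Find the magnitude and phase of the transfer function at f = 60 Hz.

Step 1 — Angular frequency: ω = 2π·60 = 377 rad/s.
Step 2 — Transfer function: H(jω) = jωL/(R + jωL).
Step 3 — Numerator jωL = j·75.02; denominator R + jωL = 13 + j75.02.
Step 4 — H = 0.9708 + j0.1682.
Step 5 — Magnitude: |H| = 0.9853 (-0.1 dB); phase: φ = 9.8°.

|H| = 0.9853 (-0.1 dB), φ = 9.8°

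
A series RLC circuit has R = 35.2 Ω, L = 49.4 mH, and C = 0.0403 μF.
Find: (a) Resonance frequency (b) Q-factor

Step 1 — Resonance condition Im(Z)=0 gives ω₀ = 1/√(LC).
Step 2 — ω₀ = 1/√(0.0494·4.03e-08) = 2.241e+04 rad/s.
Step 3 — f₀ = ω₀/(2π) = 3567 Hz.
Step 4 — Series Q: Q = ω₀L/R = 2.241e+04·0.0494/35.2 = 31.45.

(a) f₀ = 3567 Hz  (b) Q = 31.45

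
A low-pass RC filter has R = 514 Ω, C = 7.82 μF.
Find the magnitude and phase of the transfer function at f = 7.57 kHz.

Step 1 — Angular frequency: ω = 2π·7570 = 4.756e+04 rad/s.
Step 2 — Transfer function: H(jω) = 1/(1 + jωRC).
Step 3 — Denominator: 1 + jωRC = 1 + j·4.756e+04·514·7.82e-06 = 1 + j191.2.
Step 4 — H = 2.736e-05 - j0.00523.
Step 5 — Magnitude: |H| = 0.005231 (-45.6 dB); phase: φ = -89.7°.

|H| = 0.005231 (-45.6 dB), φ = -89.7°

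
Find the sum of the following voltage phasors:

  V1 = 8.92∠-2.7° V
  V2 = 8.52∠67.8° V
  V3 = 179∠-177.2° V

Step 1 — Convert each phasor to rectangular form:
  V1 = 8.92·(cos(-2.7°) + j·sin(-2.7°)) = 8.91 - j0.4202 V
  V2 = 8.52·(cos(67.8°) + j·sin(67.8°)) = 3.219 + j7.888 V
  V3 = 179·(cos(-177.2°) + j·sin(-177.2°)) = -178.8 - j8.744 V
Step 2 — Sum components: V_total = -166.7 - j1.276 V.
Step 3 — Convert to polar: |V_total| = 166.7 V, ∠V_total = -179.6°.

V_total = 166.7∠-179.6° V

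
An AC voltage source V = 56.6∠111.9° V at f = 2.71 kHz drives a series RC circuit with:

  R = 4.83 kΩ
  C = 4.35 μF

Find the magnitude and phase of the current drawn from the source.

Step 1 — Angular frequency: ω = 2π·f = 2π·2710 = 1.703e+04 rad/s.
Step 2 — Component impedances:
  R: Z = R = 4830 Ω
  C: Z = 1/(jωC) = -j/(ω·C) = 0 - j13.5 Ω
Step 3 — Series combination: Z_total = R + C = 4830 - j13.5 Ω = 4830∠-0.2° Ω.
Step 4 — Source phasor: V = 56.6∠111.9° V = -21.11 + j52.52 V.
Step 5 — Ohm's law: I = V / Z_total = (-21.11 + j52.52) / (4830 - j13.5) = -0.004401 + j0.01086 A.
Step 6 — Convert to polar: |I| = 0.01172 A, ∠I = 112.1°.

I = 0.01172∠112.1° A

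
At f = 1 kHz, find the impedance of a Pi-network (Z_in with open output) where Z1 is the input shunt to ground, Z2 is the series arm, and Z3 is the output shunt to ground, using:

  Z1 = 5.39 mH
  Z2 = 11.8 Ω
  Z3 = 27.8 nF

Step 1 — Angular frequency: ω = 2π·f = 2π·1000 = 6283 rad/s.
Step 2 — Component impedances:
  Z1: Z = jωL = j·6283·0.00539 = 0 + j33.87 Ω
  Z2: Z = R = 11.8 Ω
  Z3: Z = 1/(jωC) = -j/(ω·C) = 0 - j5725 Ω
Step 3 — With open output, the series arm Z2 and the output shunt Z3 appear in series to ground: Z2 + Z3 = 11.8 - j5725 Ω.
Step 4 — Parallel with input shunt Z1: Z_in = Z1 || (Z2 + Z3) = 0.0004178 + j34.07 Ω = 34.07∠90.0° Ω.

Z = 0.0004178 + j34.07 Ω = 34.07∠90.0° Ω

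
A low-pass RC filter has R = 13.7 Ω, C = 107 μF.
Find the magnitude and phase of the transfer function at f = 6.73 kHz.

Step 1 — Angular frequency: ω = 2π·6730 = 4.229e+04 rad/s.
Step 2 — Transfer function: H(jω) = 1/(1 + jωRC).
Step 3 — Denominator: 1 + jωRC = 1 + j·4.229e+04·13.7·0.000107 = 1 + j61.99.
Step 4 — H = 0.0002602 - j0.01613.
Step 5 — Magnitude: |H| = 0.01613 (-35.8 dB); phase: φ = -89.1°.

|H| = 0.01613 (-35.8 dB), φ = -89.1°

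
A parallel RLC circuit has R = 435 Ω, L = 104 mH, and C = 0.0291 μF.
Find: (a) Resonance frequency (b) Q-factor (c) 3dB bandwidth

Step 1 — Resonance: ω₀ = 1/√(LC) = 1/√(0.104·2.91e-08) = 1.818e+04 rad/s.
Step 2 — f₀ = ω₀/(2π) = 2893 Hz.
Step 3 — Parallel Q: Q = R/(ω₀L) = 435/(1.818e+04·0.104) = 0.2301.
Step 4 — Bandwidth: Δω = ω₀/Q = 7.9e+04 rad/s; BW = Δω/(2π) = 1.257e+04 Hz.

(a) f₀ = 2893 Hz  (b) Q = 0.2301  (c) BW = 1.257e+04 Hz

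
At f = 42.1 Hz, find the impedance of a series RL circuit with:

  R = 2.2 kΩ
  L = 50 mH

Step 1 — Angular frequency: ω = 2π·f = 2π·42.1 = 264.5 rad/s.
Step 2 — Component impedances:
  R: Z = R = 2200 Ω
  L: Z = jωL = j·264.5·0.05 = 0 + j13.23 Ω
Step 3 — Series combination: Z_total = R + L = 2200 + j13.23 Ω = 2200∠0.3° Ω.

Z = 2200 + j13.23 Ω = 2200∠0.3° Ω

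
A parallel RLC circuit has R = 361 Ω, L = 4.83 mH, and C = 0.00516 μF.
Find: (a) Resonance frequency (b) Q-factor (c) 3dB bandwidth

Step 1 — Resonance: ω₀ = 1/√(LC) = 1/√(0.00483·5.16e-09) = 2.003e+05 rad/s.
Step 2 — f₀ = ω₀/(2π) = 3.188e+04 Hz.
Step 3 — Parallel Q: Q = R/(ω₀L) = 361/(2.003e+05·0.00483) = 0.3731.
Step 4 — Bandwidth: Δω = ω₀/Q = 5.368e+05 rad/s; BW = Δω/(2π) = 8.544e+04 Hz.

(a) f₀ = 3.188e+04 Hz  (b) Q = 0.3731  (c) BW = 8.544e+04 Hz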